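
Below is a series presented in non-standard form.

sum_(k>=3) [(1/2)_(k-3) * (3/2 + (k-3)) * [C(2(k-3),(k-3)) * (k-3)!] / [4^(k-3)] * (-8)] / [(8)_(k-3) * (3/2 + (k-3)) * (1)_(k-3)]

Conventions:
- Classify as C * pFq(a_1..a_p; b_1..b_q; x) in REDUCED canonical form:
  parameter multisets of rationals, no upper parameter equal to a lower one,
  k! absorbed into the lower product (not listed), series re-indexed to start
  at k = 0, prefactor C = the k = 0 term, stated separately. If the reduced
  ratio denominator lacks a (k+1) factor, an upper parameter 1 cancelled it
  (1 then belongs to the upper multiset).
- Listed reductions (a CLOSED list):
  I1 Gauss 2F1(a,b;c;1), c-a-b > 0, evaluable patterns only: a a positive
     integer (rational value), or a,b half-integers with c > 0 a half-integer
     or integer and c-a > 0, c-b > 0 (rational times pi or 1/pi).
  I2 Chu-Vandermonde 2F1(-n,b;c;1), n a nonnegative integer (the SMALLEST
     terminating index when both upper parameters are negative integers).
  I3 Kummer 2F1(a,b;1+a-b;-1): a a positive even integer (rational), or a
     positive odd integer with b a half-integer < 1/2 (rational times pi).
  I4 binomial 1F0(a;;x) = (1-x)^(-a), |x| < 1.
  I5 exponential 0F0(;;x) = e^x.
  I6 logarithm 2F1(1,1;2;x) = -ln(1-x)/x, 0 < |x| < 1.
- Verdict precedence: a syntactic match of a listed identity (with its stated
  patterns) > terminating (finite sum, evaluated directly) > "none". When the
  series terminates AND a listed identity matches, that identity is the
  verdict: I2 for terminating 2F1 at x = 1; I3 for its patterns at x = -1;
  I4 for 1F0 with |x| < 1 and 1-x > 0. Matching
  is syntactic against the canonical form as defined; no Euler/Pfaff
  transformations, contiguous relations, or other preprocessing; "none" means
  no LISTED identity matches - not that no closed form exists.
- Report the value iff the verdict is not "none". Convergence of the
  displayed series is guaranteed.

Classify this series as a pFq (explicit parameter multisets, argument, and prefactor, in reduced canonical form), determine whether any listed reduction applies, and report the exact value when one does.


Reduced: x = 1, 2F1, upper = {1/2, 1/2}, lower = {8}, C = -8. Verdict (x = 1): Gauss's theorem I1 (half-integer case) applies (x = 1; upper {1/2, 1/2} half-integers, c = 8 in the evaluable pattern). Sum: (-33554432/1288287) / pi.

Key step: t_0 = -8 here, and C(2k,k) (C = -8) equals 4^k (1/2)_k / k!.
Ratio: r(k) = 1 * (k+1/2) (k+1/2) / [(k+8) (k+1)] ; factor over Q: parameters, x = 1, and C = -8.


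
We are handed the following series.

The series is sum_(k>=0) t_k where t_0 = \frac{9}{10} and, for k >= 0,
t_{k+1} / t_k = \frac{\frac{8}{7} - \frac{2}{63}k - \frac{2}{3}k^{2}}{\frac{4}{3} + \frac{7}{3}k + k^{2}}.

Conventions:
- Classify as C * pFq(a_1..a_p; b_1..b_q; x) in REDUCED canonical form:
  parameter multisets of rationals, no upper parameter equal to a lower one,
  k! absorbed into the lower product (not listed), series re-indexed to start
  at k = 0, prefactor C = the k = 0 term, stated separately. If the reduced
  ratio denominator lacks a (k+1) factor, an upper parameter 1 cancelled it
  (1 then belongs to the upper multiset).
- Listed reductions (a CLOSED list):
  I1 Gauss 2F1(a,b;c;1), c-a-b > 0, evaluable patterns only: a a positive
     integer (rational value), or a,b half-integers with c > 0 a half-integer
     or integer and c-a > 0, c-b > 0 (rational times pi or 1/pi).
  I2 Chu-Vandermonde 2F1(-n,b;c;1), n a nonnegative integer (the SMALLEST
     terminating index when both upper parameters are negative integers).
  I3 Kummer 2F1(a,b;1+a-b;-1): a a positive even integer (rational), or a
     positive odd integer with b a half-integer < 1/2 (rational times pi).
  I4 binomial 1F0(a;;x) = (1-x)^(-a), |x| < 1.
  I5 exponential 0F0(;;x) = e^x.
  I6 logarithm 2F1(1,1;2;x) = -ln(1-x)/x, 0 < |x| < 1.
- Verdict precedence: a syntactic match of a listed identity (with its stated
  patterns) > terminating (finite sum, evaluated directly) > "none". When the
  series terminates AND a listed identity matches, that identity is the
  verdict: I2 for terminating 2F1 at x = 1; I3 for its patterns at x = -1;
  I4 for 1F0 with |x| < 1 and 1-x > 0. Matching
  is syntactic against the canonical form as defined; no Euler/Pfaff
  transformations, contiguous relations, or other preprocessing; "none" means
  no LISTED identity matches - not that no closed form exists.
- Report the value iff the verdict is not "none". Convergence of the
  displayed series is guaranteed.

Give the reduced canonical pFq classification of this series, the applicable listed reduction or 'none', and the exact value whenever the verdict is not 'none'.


The series (x = -\frac{2}{3}) is 1F0: upper {-\frac{9}{7}}, lower {-}, prefactor \frac{9}{10}. Verdict at x = -\frac{2}{3}: the I4 binomial reduction matches (the 1F0 binomial series: exponent 9/7, x = -\frac{2}{3}). Its exact value is \frac{9}{10} \cdot \left(\frac{5}{3}\right)^{\frac{9}{7}}.

Key observation: t_0 being \frac{9}{10}, roots of the ratio polynomials (C = 9/10, x = -2/3) are the negated parameters.
Term ratio: r(k) = -\frac{2}{3} * (k-\frac{9}{7}) / [(k+1)] - rational; roots negated = parameters, x = -\frac{2}{3}, C = \frac{9}{10}.


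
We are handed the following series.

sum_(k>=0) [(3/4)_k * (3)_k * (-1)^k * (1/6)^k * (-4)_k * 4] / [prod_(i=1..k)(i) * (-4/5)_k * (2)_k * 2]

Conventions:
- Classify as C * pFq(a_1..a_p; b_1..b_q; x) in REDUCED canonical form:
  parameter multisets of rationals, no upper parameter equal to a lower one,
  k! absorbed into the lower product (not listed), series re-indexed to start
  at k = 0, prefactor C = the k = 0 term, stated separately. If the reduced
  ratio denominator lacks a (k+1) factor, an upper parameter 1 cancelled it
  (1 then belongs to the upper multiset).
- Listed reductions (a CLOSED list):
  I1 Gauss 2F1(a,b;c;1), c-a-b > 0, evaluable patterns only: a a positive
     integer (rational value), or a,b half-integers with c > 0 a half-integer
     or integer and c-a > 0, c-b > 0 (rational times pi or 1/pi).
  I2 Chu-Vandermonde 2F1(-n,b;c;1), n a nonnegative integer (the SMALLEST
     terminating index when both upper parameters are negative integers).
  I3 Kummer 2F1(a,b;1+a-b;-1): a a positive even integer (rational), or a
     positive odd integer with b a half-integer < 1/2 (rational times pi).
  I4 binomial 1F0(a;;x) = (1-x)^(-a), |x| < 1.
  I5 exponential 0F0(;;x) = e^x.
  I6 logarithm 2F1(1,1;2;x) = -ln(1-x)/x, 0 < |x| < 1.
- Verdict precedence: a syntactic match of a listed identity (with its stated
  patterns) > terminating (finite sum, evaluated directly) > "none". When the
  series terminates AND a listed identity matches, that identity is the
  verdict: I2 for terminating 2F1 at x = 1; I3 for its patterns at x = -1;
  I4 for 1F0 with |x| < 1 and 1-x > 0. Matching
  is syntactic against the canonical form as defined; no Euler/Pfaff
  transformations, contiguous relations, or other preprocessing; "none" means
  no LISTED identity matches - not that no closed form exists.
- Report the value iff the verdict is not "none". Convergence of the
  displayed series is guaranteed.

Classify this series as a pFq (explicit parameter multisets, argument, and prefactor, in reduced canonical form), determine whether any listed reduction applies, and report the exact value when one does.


At argument -1/6: a 3F2 with upper {-4, 3/4, 3}, lower {-4/5, 2}, scaled by C = 2. Verdict: terminating - upper parameter -4 makes this a finite sum (last index 4), evaluated exactly. Value: -3199529/442368.

The tell: t_0 = 2 here, and the (-1)^k factor (prefactor 2) folds into the argument's sign.
Adjacent-term ratio: r(k) = (-1/6) * (k-4) (k+3/4) (k+3) / [(k-4/5) (k+2) (k+1)] - rational in k, leading ratio (-1/6); with t_0 = 2, classification follows.


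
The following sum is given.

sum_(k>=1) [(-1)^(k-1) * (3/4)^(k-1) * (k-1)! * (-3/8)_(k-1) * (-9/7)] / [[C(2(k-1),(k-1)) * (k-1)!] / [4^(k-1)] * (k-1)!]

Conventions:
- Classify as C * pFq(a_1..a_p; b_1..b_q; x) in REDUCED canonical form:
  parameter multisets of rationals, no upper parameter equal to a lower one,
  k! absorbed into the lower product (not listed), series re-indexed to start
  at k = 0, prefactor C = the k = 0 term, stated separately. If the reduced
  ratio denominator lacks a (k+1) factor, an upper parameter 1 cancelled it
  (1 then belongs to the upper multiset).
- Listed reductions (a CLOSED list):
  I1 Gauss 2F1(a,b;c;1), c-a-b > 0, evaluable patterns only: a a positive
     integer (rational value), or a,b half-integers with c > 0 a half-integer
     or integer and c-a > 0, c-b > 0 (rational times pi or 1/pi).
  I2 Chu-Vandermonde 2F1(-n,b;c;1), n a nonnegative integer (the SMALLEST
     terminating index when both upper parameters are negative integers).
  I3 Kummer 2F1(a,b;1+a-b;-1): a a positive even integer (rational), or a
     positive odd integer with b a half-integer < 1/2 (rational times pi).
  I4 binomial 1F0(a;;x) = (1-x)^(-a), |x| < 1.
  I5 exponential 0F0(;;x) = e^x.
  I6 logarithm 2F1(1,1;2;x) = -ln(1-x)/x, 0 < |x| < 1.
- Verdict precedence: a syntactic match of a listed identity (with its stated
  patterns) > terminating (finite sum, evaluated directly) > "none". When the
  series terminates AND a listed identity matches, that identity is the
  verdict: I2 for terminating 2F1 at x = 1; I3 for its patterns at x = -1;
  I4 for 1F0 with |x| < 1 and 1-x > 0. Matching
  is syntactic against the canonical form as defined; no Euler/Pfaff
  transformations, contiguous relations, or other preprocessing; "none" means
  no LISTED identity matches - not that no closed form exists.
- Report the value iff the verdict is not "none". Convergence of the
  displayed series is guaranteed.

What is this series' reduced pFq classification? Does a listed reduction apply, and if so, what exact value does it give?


Prefactor -9/7, argument -3/4: 2F1 with upper {-3/8, 1} over lower {1/2}. Verdict: none - at argument -3/4 the multisets {-3/8, 1} ; {1/2} match no listed identity.

Key observation: t_0 being -9/7, the lower central binomial (prefactor -9/7) hides (1/2)_k.
Adjacent-term ratio: r(k) = (-3/4) * (k-3/8) (k+1) / [(k+1/2) (k+1)] ; factor over Q: parameters, x = (-3/4), and C = -9/7.


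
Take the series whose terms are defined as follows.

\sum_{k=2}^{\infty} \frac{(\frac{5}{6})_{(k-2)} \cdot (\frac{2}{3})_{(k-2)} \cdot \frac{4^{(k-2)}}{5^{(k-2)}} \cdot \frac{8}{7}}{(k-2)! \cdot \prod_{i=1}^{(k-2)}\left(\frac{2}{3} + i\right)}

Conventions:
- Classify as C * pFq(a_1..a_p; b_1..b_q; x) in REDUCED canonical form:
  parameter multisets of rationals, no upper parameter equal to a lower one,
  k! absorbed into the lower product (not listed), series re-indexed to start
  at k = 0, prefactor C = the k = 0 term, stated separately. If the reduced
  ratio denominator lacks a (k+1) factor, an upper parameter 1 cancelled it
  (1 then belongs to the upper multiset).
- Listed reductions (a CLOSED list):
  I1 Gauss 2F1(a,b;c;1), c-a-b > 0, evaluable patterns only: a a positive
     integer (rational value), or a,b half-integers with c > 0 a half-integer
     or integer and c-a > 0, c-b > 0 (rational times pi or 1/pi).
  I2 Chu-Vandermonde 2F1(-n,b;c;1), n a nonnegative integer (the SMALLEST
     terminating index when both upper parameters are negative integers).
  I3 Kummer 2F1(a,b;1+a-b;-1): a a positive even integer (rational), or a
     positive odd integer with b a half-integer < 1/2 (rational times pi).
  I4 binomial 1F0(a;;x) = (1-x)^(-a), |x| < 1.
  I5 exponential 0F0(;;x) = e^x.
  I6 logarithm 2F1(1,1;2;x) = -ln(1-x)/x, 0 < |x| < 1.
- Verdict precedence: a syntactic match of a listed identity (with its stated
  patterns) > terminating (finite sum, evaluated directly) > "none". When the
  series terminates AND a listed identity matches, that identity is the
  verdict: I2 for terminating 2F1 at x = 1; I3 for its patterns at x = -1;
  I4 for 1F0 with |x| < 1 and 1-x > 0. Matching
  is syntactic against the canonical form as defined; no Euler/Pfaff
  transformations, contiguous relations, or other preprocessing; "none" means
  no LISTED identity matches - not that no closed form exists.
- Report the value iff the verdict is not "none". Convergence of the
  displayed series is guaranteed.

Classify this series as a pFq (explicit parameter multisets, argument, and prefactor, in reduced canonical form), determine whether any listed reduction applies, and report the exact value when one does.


Reduced: x = \frac{4}{5}, 2F1, upper = {\frac{2}{3}, \frac{5}{6}}, lower = {\frac{5}{3}}, C = \frac{8}{7}. Verdict: none - this 2F1 at x = \frac{4}{5} matches no listed pattern, and upper {\frac{2}{3}, \frac{5}{6}} holds no stopper.

Key step: with t_0 = \frac{8}{7}, the lower running product (C = 8/7) is a rising factorial.
Term ratio: r(k) = \frac{4}{5} * (k+\frac{2}{3}) (k+\frac{5}{6}) / [(k+\frac{5}{3}) (k+1)] - rational; roots negated = parameters, x = \frac{4}{5}, C = \frac{8}{7}.


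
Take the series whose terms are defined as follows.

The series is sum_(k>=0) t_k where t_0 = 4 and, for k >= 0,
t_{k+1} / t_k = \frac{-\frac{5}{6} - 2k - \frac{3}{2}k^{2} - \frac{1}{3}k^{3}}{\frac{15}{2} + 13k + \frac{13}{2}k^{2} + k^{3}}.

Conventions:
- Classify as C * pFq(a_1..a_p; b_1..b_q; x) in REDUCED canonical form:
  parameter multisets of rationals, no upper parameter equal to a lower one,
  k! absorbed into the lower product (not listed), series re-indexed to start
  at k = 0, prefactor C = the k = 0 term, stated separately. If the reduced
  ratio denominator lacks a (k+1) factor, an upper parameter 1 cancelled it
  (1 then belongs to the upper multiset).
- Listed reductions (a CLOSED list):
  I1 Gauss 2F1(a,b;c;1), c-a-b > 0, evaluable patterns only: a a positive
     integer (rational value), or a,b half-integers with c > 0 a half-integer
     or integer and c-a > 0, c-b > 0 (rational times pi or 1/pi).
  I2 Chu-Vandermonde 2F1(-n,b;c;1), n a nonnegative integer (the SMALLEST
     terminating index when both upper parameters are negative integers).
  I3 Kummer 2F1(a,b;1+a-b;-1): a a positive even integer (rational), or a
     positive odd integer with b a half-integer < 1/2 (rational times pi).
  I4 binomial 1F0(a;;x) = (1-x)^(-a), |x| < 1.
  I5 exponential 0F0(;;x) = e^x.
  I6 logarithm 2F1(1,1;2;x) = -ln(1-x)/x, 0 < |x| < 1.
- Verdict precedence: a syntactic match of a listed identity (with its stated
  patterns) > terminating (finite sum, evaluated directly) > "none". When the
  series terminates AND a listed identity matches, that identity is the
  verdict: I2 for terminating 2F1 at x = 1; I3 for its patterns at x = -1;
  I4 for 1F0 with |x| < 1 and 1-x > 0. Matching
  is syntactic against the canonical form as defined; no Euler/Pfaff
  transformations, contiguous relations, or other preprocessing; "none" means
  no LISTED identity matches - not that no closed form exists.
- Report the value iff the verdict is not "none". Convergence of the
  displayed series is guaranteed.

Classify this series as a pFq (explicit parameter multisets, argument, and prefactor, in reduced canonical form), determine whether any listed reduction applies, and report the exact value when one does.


x = -\frac{1}{3} here; the reduced form reads 2F1, upper {1, 1}, lower {3}, C = 4. Verdict: none (x = -\frac{1}{3}): each listed identity misses the multisets {1, 1} ; {3}.

Key step: t_0 being 4, factor the ratio over Q (prefactor 4): negated roots = parameters.
Consecutive-term ratio: r(k) = -\frac{1}{3} * (k+1) (k+1) / [(k+3) (k+1)] - rational; roots negated = parameters, x = -\frac{1}{3}, C = 4.


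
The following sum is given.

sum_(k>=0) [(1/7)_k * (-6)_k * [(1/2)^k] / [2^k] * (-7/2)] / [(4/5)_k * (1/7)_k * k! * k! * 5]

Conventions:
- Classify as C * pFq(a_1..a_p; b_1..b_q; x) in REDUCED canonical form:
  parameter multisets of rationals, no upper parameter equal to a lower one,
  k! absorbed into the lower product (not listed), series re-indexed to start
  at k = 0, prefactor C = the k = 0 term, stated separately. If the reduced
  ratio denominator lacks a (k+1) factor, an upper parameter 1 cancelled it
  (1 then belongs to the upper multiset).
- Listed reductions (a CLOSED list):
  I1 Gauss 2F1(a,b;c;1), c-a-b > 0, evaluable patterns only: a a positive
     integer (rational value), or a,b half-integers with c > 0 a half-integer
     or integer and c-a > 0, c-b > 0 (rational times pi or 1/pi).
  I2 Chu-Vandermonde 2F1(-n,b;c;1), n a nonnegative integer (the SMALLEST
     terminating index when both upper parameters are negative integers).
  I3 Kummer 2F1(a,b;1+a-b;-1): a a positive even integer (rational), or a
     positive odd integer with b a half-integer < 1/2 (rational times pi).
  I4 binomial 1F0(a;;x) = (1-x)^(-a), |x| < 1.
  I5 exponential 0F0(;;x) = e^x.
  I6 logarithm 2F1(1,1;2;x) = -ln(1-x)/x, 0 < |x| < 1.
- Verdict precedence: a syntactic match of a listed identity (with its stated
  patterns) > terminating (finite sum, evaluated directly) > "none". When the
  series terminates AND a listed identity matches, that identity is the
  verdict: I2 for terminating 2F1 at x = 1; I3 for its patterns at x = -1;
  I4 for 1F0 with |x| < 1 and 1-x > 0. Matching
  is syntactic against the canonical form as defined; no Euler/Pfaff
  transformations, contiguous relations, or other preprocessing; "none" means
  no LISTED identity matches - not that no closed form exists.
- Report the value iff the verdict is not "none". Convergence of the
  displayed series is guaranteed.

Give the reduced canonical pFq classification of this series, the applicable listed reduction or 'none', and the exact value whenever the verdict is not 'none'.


Key step: t_0 being -7/10, the constant factors (C = -7/10, x = 1/4) combine into one prefactor.
Step ratio: r(k) = (1/4) * (k-6) / [(k+4/5) (k+1) (k+1)] ; factor over Q: parameters, x = (1/4), and C = -7/10.

With C = -7/10: the canonical form is 1F2(-6; 4/5, 1; 1/4). Verdict: terminating - no listed pattern fits, but -6 in the upper list cuts the series at k = 6; direct evaluation. Its exact value is 2210222500891/5615879454720.


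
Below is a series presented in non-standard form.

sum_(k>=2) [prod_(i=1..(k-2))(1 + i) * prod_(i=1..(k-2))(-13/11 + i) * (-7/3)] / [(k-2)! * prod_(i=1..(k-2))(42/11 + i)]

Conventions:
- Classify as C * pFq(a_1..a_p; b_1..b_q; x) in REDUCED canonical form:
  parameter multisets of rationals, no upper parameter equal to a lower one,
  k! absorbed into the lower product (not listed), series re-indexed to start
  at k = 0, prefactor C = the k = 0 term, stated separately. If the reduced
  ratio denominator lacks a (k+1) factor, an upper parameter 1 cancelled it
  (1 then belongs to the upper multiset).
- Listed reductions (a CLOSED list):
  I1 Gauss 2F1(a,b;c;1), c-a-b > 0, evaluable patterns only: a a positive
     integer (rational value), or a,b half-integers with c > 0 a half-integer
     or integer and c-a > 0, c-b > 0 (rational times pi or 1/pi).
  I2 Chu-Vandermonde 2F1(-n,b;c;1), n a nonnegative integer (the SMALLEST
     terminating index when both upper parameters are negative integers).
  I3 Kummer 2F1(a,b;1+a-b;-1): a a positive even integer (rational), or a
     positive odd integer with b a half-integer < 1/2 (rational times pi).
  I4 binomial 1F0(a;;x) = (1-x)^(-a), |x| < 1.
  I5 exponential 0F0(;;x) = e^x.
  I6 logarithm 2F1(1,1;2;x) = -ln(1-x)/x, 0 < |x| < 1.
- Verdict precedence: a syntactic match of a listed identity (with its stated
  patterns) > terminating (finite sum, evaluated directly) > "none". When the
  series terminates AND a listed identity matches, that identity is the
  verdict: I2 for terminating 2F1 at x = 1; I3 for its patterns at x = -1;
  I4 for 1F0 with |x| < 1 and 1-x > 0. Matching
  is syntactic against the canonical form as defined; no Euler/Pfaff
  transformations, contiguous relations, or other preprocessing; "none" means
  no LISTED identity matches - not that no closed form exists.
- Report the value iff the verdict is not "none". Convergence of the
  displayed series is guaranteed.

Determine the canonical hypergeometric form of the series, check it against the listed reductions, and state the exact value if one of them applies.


With C = -7/3: the canonical form is 2F1(-2/11, 2; 53/11; 1). Verdict: this is Gauss (I1, integer-parameter pattern) (x = 1: the Gamma ratio telescopes since c-a-b = 3 > 0 and a = 2 in Z>0). Value: -1519/726.

First insight: t_0 being -7/3, the running product (C = -7/3, x = 1) telescopes to a rising factorial.
Term ratio: r(k) = 1 * (k-2/11) (k+2) / [(k+53/11) (k+1)] - rational in k, leading ratio 1; with t_0 = -7/3, classification follows.


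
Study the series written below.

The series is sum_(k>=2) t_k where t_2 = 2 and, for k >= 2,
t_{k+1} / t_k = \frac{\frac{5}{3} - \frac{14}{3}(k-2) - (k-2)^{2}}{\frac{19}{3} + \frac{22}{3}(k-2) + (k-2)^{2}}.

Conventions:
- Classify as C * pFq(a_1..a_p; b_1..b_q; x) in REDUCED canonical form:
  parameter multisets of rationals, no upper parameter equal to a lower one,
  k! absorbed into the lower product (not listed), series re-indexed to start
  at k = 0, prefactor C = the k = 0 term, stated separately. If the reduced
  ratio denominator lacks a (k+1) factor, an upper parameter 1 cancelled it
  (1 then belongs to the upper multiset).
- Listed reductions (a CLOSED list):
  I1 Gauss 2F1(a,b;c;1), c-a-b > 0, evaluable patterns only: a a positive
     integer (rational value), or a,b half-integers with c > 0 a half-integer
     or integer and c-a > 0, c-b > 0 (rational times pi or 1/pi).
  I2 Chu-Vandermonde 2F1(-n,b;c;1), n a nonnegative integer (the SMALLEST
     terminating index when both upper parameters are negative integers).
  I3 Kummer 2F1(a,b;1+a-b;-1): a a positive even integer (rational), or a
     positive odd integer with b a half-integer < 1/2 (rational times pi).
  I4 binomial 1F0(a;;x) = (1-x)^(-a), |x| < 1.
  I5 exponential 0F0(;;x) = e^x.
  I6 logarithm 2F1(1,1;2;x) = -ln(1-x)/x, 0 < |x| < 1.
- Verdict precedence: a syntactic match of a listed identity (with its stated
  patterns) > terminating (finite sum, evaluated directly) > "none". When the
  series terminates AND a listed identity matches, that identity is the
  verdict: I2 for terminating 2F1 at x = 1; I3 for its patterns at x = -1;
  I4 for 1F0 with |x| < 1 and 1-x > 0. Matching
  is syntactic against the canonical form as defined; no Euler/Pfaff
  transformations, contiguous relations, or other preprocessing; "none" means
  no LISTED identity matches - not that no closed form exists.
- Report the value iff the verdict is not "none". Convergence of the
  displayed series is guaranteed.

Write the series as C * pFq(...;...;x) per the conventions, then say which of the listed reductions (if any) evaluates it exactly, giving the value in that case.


Canonical form: C = 2 times 2F1 with upper {-\frac{1}{3}, 5}, lower {\frac{19}{3}}, x = -1. Verdict: none - this 2F1 at x = -1 matches no listed pattern, and upper {-\frac{1}{3}, 5} holds no stopper.

Key step: t_0 = 2 here, and factor the ratio over Q (prefactor 2): negated roots = parameters.
Step ratio: r(k) = -1 * (k-\frac{1}{3}) (k+5) / [(k+\frac{19}{3}) (k+1)] - rational in k. x = -1; t_0 = 2; negate the roots.


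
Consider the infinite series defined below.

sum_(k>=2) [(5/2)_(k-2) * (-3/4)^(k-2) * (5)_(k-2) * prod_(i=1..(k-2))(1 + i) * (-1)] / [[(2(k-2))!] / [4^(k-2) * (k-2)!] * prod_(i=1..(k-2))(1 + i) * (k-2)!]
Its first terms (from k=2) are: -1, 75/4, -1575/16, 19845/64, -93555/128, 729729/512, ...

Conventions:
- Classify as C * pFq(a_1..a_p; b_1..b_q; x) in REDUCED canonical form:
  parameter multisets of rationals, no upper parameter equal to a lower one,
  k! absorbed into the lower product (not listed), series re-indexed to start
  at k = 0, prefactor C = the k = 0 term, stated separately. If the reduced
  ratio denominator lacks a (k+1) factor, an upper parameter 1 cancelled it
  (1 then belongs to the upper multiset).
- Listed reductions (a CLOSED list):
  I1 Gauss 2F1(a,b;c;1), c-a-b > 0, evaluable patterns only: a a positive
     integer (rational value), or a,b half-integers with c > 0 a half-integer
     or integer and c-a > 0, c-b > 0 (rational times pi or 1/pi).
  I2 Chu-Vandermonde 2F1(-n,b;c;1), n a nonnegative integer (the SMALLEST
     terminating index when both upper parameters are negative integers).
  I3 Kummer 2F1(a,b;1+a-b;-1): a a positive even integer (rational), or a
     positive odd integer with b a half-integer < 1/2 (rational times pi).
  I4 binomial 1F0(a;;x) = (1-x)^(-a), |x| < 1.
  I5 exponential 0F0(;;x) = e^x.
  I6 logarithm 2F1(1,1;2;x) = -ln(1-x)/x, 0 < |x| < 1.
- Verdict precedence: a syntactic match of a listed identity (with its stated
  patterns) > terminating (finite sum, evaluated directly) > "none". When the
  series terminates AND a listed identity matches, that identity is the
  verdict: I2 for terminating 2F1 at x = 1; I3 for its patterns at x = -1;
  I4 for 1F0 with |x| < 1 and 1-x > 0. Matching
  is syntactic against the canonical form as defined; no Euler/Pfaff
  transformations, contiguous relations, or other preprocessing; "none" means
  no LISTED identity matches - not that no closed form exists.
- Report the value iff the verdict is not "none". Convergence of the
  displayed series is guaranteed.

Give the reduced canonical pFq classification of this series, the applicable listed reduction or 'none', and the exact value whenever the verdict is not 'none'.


With C = -1: the canonical form is 2F1(5/2, 5; 1/2; -3/4). Verdict: none here - no I1-I6 shape fits x = -3/4 with lower {1/2}.

Key observation: from the first term -1: the parameter 2 appears in both the upper and lower lists and cancels.
Adjacent-term ratio: r(k) = (-3/4) * (k+5/2) (k+5) / [(k+1/2) (k+1)] ; factor over Q: parameters, x = (-3/4), and C = -1.


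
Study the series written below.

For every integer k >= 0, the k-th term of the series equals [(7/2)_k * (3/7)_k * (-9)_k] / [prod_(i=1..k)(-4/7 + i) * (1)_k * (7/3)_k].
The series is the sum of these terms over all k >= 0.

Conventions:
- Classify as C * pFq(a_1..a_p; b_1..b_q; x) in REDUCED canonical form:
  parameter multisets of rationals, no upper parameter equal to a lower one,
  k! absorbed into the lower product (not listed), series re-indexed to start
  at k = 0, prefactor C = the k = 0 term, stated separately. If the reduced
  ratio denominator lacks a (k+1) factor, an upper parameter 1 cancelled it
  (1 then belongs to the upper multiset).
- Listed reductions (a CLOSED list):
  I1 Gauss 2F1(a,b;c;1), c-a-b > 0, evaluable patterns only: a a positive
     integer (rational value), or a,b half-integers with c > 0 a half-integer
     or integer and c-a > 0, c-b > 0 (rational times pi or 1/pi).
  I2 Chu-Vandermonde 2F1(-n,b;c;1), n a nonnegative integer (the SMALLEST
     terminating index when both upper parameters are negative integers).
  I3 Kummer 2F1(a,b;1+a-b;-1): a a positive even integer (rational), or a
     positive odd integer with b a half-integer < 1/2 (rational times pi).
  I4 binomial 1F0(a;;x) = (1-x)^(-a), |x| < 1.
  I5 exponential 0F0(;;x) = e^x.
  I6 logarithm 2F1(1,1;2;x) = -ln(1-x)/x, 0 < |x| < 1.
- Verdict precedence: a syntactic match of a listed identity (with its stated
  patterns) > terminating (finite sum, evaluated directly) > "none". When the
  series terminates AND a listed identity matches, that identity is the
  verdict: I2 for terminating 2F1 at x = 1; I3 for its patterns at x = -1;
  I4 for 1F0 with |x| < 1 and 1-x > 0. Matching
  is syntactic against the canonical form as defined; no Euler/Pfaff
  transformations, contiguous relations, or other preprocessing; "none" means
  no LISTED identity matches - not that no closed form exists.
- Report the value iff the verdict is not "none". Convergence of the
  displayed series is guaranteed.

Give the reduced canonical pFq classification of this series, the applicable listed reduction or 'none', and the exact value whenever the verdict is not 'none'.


Classification (C = 1): 2F1 with upper {-9, 7/2}, lower {7/3}, argument x = 1. Verdict: Chu-Vandermonde (I2) applies (terminating 2F1 at x = 1 with n = 9, b = 7/2, c = 7/3). Its exact value is 464899/5018091520.

Key observation: t_0 being 1, the lower running product (prefactor 1) is a rising factorial.
Ratio: r(k) = 1 * (k-9) (k+7/2) / [(k+7/3) (k+1)] - poly over poly, x = 1 from leading terms; C = 1 at k = 0.


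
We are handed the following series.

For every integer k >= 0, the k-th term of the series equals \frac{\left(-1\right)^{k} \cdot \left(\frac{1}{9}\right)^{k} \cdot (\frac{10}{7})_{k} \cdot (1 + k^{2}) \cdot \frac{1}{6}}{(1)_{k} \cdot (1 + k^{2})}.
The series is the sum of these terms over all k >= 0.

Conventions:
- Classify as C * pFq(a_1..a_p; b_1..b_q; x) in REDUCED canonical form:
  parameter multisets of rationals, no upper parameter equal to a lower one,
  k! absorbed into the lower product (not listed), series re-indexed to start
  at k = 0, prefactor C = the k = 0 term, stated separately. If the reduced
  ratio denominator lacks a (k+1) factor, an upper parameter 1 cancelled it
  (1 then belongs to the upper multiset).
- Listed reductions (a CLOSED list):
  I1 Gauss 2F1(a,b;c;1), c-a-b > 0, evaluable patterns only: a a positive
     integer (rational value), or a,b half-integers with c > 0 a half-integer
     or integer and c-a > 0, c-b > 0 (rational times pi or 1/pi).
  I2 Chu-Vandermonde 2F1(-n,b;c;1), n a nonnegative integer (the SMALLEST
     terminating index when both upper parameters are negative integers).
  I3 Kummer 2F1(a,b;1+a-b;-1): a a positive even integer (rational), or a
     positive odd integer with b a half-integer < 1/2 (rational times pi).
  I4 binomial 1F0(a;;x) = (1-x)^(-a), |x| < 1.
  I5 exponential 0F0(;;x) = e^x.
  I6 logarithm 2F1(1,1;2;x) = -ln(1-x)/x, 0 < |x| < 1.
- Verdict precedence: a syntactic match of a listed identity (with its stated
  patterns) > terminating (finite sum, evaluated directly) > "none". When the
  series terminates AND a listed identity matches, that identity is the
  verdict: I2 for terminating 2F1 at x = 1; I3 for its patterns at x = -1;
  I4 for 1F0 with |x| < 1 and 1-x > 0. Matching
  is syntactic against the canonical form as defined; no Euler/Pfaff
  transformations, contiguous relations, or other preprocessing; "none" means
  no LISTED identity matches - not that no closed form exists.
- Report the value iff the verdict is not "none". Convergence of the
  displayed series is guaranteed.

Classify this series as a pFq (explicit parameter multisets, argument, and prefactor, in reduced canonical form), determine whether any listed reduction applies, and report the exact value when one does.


Prefactor \frac{1}{6}, argument -\frac{1}{9}: 1F0 with upper {\frac{10}{7}} over lower {-}. Verdict: the binomial series (I4) fires (the 1F0 binomial series: exponent -10/7, x = -\frac{1}{9}). Hence: \frac{1}{6} \cdot \left(\frac{10}{9}\right)^{-\frac{10}{7}}.

The tell: x = -\frac{1}{9} and (1)_k (C = 1/6) is k! itself.
Term ratio: r(k) = -\frac{1}{9} * (k+\frac{10}{7}) / [(k+1)] - rational in k. x = -\frac{1}{9}; t_0 = \frac{1}{6}; negate the roots.


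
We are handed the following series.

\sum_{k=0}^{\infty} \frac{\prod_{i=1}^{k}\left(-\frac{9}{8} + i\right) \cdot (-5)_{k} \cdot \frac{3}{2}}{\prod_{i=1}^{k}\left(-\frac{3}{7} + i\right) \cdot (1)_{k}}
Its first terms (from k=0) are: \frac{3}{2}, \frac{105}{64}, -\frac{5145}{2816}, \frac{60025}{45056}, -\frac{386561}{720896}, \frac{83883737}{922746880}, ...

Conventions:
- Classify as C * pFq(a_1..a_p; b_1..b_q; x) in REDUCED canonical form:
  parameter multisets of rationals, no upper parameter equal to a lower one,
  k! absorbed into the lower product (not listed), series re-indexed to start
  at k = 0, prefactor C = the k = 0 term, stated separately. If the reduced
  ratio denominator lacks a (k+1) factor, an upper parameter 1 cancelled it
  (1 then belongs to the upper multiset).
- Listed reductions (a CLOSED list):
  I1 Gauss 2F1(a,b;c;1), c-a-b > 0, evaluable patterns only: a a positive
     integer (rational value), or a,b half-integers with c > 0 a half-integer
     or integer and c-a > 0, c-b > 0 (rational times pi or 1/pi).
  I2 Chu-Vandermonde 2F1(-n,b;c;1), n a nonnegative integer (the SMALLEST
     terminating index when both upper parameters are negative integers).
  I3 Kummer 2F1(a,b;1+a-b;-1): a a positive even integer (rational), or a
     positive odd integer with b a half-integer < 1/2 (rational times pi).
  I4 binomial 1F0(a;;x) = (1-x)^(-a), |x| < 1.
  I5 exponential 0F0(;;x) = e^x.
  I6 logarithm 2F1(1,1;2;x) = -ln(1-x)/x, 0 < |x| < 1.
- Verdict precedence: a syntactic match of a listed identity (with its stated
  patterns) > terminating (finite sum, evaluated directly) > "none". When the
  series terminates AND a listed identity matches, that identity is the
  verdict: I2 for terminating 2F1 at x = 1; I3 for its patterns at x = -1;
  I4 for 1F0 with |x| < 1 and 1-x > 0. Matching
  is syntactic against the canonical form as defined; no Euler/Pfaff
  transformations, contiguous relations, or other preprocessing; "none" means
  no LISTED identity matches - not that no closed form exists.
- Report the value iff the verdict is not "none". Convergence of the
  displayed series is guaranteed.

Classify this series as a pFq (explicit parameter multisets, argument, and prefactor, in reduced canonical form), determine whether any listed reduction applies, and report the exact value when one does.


The tell: t_0 = \frac{3}{2} here, and the running product (C = 3/2) telescopes to a rising factorial.
Ratio: r(k) = 1 * (k-5) (k-\frac{1}{8}) / [(k+\frac{4}{7}) (k+1)] - rational in k. x = 1; t_0 = \frac{3}{2}; negate the roots.

With C = \frac{3}{2}: the canonical form is 2F1(-5, -\frac{1}{8}; \frac{4}{7}; 1). Verdict: Chu-Vandermonde (I2) matches (terminating 2F1 at x = 1 with n = 5, b = -1/8, c = \frac{4}{7}). Its exact value is \frac{2030485977}{922746880}.


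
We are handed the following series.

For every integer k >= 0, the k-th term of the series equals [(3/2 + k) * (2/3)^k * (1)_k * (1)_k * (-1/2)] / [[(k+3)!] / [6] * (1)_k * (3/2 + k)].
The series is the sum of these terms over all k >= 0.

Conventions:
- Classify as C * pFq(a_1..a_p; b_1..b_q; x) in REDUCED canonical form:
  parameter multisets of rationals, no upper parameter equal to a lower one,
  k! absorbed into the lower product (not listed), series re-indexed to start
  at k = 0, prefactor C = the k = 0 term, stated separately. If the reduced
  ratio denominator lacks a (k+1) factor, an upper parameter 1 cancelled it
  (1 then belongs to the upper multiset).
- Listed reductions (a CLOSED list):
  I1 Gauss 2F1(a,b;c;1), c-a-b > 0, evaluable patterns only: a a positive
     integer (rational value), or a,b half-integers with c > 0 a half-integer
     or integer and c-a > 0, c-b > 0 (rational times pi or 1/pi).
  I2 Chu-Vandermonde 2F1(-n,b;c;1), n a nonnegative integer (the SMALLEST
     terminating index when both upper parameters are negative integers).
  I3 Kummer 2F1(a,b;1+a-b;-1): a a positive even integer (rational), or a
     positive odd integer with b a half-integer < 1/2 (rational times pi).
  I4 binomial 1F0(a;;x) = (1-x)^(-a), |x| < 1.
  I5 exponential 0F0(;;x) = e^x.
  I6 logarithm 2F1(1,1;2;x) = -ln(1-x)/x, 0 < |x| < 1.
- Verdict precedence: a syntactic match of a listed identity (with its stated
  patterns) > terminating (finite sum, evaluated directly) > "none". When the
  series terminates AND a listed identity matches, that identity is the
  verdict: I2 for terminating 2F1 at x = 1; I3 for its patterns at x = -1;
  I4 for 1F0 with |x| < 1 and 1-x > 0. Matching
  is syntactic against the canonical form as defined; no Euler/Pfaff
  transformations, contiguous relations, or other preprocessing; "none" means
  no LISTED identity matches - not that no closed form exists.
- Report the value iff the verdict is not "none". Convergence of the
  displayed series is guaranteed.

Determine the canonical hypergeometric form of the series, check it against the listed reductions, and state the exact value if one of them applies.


The series (x = 2/3) is 2F1: upper {1, 1}, lower {4}, prefactor -1/2. Verdict: none. A 2F1 with upper {1, 1} fits none of I1-I6 at x = 2/3; the sum runs forever.

Structural cue: x = (2/3) and (1)_k (C = -1/2, x = 2/3) is k! itself.
Ratio: r(k) = (2/3) * (k+1) (k+1) / [(k+4) (k+1)] ; factor over Q: parameters, x = (2/3), and C = -1/2.


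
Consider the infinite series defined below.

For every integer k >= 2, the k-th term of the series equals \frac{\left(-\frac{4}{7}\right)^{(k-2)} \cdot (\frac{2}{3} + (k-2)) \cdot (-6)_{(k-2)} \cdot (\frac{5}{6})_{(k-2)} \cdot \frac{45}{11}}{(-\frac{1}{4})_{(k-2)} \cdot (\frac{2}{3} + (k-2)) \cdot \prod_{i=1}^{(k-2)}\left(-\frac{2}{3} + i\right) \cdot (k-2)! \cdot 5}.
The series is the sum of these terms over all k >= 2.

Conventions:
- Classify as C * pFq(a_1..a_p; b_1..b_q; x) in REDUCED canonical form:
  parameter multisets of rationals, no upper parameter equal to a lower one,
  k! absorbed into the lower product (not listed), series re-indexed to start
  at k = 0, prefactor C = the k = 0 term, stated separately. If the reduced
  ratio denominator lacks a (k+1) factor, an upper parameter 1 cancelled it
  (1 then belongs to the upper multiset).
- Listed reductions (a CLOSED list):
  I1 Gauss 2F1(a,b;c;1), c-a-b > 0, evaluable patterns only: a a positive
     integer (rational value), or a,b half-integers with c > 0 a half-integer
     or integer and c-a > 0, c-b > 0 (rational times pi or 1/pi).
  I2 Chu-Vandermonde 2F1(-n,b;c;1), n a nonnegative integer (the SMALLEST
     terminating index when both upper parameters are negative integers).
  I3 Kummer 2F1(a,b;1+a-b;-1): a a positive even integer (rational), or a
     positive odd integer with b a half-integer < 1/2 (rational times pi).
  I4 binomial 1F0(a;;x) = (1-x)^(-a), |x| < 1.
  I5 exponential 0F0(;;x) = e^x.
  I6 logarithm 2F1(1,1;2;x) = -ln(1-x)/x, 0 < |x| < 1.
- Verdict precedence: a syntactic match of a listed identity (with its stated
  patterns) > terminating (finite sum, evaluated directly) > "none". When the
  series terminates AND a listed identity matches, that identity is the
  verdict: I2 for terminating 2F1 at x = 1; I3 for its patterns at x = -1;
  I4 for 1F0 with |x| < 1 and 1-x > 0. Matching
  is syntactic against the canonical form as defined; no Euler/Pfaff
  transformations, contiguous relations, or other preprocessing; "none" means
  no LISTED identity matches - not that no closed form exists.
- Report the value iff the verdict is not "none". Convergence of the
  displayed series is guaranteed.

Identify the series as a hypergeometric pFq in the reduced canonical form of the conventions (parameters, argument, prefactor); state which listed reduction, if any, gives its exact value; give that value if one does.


First insight: from the first term \frac{9}{11}: the lower running product (C = 9/11) is a rising factorial.
Term ratio: r(k) = -\frac{4}{7} * (k-6) (k+\frac{5}{6}) / [(k-\frac{1}{4}) (k+\frac{1}{3}) (k+1)] ; factor over Q: parameters, x = -\frac{4}{7}, and C = \frac{9}{11}.

At argument -\frac{4}{7}: a 2F2 with upper {-6, \frac{5}{6}}, lower {-\frac{1}{4}, \frac{1}{3}}, scaled by C = \frac{9}{11}. Verdict: terminating - no listed pattern fits, but -6 in the upper list cuts the series at k = 6; direct evaluation. Sum: -\frac{1644486528131}{11187831655}.


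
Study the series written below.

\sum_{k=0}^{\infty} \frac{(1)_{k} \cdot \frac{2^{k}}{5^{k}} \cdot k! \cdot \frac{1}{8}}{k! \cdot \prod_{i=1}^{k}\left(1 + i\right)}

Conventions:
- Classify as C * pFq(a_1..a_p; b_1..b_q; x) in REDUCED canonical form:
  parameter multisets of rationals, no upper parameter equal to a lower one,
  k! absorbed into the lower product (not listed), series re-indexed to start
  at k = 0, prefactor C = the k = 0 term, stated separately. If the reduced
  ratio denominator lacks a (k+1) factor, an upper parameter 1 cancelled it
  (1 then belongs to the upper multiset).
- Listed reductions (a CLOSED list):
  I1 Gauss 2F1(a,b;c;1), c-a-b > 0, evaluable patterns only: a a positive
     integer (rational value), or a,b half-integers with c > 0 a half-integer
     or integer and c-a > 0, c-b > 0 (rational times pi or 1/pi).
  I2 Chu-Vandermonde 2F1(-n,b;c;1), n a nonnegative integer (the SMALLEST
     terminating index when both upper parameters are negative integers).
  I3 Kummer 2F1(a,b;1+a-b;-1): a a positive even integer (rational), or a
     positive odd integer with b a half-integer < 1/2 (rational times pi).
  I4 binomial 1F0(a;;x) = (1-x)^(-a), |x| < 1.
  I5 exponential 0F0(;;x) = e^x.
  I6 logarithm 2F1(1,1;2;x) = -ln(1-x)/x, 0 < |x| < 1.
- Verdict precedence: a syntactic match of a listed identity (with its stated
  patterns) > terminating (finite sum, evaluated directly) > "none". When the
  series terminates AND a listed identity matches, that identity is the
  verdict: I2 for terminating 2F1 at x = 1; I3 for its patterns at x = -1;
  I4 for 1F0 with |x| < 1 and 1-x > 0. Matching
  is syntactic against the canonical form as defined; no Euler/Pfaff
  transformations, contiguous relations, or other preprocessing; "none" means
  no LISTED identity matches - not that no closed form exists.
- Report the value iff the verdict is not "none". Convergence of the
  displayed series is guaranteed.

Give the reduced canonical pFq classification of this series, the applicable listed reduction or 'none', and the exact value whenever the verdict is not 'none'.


The series (x = \frac{2}{5}) is 2F1: upper {1, 1}, lower {2}, prefactor \frac{1}{8}. Verdict: the I6 logarithm reduction matches (the logarithm: parameters (1,1;2), x = \frac{2}{5}). Hence: \left(-\frac{5}{16}\right) \cdot \ln\left(\frac{3}{5}\right).

Structural cue: with t_0 = \frac{1}{8}, the two geometric factors (prefactor 1/8) combine into one argument.
Step ratio: r(k) = \frac{2}{5} * (k+1) (k+1) / [(k+2) (k+1)] - rational; roots negated = parameters, x = \frac{2}{5}, C = \frac{1}{8}.
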